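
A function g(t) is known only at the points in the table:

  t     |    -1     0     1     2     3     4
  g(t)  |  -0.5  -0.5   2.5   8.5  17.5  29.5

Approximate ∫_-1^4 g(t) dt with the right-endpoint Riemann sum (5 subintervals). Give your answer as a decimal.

57.5

Δt = 1.
Sum = 1·[(-0.5) + 2.5 + 8.5 + 17.5 + 29.5] = 57.5.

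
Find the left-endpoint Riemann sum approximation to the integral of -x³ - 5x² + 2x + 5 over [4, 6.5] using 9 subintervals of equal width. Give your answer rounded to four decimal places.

Δx = (6.5 − 4)/9 = 5/18.
Left endpoints: 4, 77/18, 41/9, 29/6, 46/9, 97/18, 17/3, 107/18, 56/9.
f(4) = -131, f(77/18) = -911087/5832, f(41/9) = -134279/729, f(29/6) = -46451/216, f(46/9) = -181459/729, f(97/18) = -1667467/5832, f(17/3) = -8807/27, f(107/18) = -2156957/5832, f(56/9) = -304019/729.
Sum = Δx · [f(4) + f(77/18) + f(41/9) + ...].
Sum ≈ -648.4362.

-648.4362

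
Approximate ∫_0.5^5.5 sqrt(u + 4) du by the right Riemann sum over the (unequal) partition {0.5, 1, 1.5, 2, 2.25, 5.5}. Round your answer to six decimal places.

Subinterval widths: 0.5, 0.5, 0.5, 0.25, 3.25.
Right endpoints: 1, 1.5, 2, 2.25, 5.5.
f(1) ≈ 2.236068, f(1.5) ≈ 2.345208, f(2) ≈ 2.449490, f(2.25) ≈ 2.500000, f(5.5) ≈ 3.082207.
Sum = Σ Δu_i · f(u_i).
Sum ≈ 14.157556.

14.157556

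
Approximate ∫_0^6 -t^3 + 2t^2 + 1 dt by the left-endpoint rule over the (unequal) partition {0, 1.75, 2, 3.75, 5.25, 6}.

Subinterval widths: 1.75, 0.25, 1.75, 1.5, 0.75.
Left endpoints: 0, 1.75, 2, 3.75, 5.25.
f(0) = 1, f(1.75) = 1.765625, f(2) = 1, f(3.75) = -23.609375, f(5.25) = -88.578125.
Sum = Σ Δt_i · f(t_i).
Sum = -97.90625.

-97.90625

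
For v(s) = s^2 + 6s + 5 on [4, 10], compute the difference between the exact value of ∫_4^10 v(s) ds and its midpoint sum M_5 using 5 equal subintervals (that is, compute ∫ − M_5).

0.72

Exact integral: ∫_4^10 v(s) ds = 594.
M_5 = 593.28.
Error = 594 − 593.28 = 0.72.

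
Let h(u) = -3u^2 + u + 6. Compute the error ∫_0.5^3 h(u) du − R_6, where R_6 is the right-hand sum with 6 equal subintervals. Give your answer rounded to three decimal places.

Exact integral: ∫_0.5^3 h(u) du = -7.5.
R_6 ≈ -12.66493.
Error ≈ -7.5 − (-12.66493) ≈ 5.165.

5.165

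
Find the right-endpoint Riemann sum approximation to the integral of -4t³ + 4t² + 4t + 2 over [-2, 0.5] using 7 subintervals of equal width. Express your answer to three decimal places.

18.265

Δt = (0.5 − (-2))/7 = 5/14.
Right endpoints: -23/14, -9/7, -13/14, -4/7, -3/14, 1/7, 0.5.
f(-23/14) = 16437/686, f(-9/7) = 4106/343, f(-13/14) = 3387/686, f(-4/7) = 606/343, f(-3/14) = 937/686, f(1/7) = 906/343, f(0.5) = 4.5.
Sum = Δt · [f(-23/14) + f(-9/7) + f(-13/14) + ...].
Sum ≈ 18.265.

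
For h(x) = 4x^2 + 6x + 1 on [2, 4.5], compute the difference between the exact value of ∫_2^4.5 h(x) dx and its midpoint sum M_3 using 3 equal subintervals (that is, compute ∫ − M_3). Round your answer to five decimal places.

Exact integral: ∫_2^4.5 h(x) dx ≈ 162.0833333.
M_3 ≈ 161.5046296.
Error ≈ 162.0833333 − 161.5046296 ≈ 0.57870.

0.57870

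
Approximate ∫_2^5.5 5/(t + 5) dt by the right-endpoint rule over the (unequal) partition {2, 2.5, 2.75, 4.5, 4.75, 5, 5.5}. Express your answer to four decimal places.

1.9070

Subinterval widths: 0.5, 0.25, 1.75, 0.25, 0.25, 0.5.
Right endpoints: 2.5, 2.75, 4.5, 4.75, 5, 5.5.
f(2.5) = 2/3, f(2.75) = 20/31, f(4.5) = 10/19, f(4.75) = 20/39, f(5) = 0.5, f(5.5) = 10/21.
Sum = Σ Δt_i · f(t_i).
Sum ≈ 1.9070.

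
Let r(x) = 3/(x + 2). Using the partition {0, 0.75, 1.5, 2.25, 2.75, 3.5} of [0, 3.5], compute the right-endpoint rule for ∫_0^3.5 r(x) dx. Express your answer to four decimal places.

Subinterval widths: 0.75, 0.75, 0.75, 0.5, 0.75.
Right endpoints: 0.75, 1.5, 2.25, 2.75, 3.5.
r(0.75) = 12/11, r(1.5) = 6/7, r(2.25) = 12/17, r(2.75) = 12/19, r(3.5) = 6/11.
Sum = Σ Δx_i · r(x_i).
Sum ≈ 2.7153.

2.7153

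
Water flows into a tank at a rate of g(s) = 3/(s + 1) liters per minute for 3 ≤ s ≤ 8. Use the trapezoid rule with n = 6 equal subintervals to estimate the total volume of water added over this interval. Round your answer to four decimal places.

Δs = (8 − 3)/6 = 5/6.
g(3) = 0.75, g(23/6) = 18/29, g(14/3) = 9/17, g(5.5) = 6/13, g(19/3) = 9/22, g(43/6) = 18/49, g(8) = 1/3.
T_6 = (Δs/2)·[g(s_0) + 2g(s_1) + ... + 2g(s_{5}) + g(s_6)].
Sum ≈ 2.4415.

2.4415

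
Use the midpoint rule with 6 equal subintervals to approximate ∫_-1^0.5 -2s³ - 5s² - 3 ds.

-5.87890625

Δs = (0.5 − (-1))/6 = 0.25.
Midpoints: -0.875, -0.625, -0.375, -0.125, 0.125, 0.375.
f(-0.875) = -5.48828125, f(-0.625) = -4.46484375, f(-0.375) = -3.59765625, f(-0.125) = -3.07421875, f(0.125) = -3.08203125, f(0.375) = -3.80859375.
Sum = Δs · [f(-0.875) + f(-0.625) + f(-0.375) + ...].
Sum = -5.87890625.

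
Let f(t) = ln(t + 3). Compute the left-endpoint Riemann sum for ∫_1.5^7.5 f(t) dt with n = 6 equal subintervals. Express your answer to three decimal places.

11.487

Δt = (7.5 − 1.5)/6 = 1.
Left endpoints: 1.5, 2.5, 3.5, 4.5, 5.5, 6.5.
f(1.5) ≈ 1.504, f(2.5) ≈ 1.705, f(3.5) ≈ 1.872, f(4.5) ≈ 2.015, f(5.5) ≈ 2.140, f(6.5) ≈ 2.251.
Sum = Δt · [f(1.5) + f(2.5) + f(3.5) + ...].
Sum ≈ 11.487.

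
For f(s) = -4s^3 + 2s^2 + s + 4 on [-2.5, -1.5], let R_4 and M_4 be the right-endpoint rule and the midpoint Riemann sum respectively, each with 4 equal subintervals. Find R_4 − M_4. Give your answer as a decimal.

R_4 = 37.4375.
M_4 = 44.03125.
R_4 − M_4 = -6.59375.

-6.59375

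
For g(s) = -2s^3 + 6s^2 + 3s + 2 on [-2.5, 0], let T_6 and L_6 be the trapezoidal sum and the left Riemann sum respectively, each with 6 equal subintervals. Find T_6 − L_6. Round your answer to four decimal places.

T_6 = 47.3828125.
L_6 ≈ 60.143229.
T_6 − L_6 ≈ -12.7604.

-12.7604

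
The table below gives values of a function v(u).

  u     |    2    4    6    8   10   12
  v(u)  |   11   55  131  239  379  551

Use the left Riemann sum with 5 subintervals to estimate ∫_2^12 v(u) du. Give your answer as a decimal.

Δu = 2.
Sum = 2·[11 + 55 + 131 + 239 + 379] = 1630.

1630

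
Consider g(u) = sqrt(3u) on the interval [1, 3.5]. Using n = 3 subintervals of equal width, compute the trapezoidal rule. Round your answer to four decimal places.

6.3832

Δu = (3.5 − 1)/3 = 5/6.
g(1) ≈ 1.7321, g(11/6) ≈ 2.3452, g(8/3) ≈ 2.8284, g(3.5) ≈ 3.2404.
T_3 = (Δu/2)·[g(u_0) + 2g(u_1) + 2g(u_2) + g(u_3)].
Sum ≈ 6.3832.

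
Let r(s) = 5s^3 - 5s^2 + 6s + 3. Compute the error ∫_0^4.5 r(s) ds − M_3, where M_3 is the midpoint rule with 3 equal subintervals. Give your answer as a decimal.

Exact integral: ∫_0^4.5 r(s) ds = 434.953125.
M_3 = 410.6953125.
Error = 434.953125 − 410.6953125 = 24.2578125.

24.2578125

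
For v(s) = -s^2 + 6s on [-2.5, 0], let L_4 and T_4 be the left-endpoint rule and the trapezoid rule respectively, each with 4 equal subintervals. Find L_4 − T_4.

-6.640625

L_4 = -30.76171875.
T_4 = -24.12109375.
L_4 − T_4 = -6.640625.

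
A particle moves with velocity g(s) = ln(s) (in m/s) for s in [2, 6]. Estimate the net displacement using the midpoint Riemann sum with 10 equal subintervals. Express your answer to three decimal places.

5.366

Δs = (6 − 2)/10 = 0.4.
Midpoints: 2.2, 2.6, 3, 3.4, 3.8, 4.2, 4.6, 5, 5.4, 5.8.
g(2.2) ≈ 0.788, g(2.6) ≈ 0.956, g(3) ≈ 1.099, g(3.4) ≈ 1.224, g(3.8) ≈ 1.335, g(4.2) ≈ 1.435, g(4.6) ≈ 1.526, g(5) ≈ 1.609, g(5.4) ≈ 1.686, g(5.8) ≈ 1.758.
Sum = Δs · [g(2.2) + g(2.6) + g(3) + ...].
Sum ≈ 5.366.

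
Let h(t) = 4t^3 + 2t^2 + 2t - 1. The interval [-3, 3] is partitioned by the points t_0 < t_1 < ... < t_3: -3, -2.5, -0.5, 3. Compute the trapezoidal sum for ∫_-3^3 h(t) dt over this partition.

Subinterval widths: 0.5, 2, 3.5.
h(-3) = -97, h(-2.5) = -56, h(-0.5) = -2, h(3) = 131.
On each subinterval the trapezoid contributes (Δt_i/2)·[h(t_{i-1}) + h(t_i)].
Sum = 129.5.

129.5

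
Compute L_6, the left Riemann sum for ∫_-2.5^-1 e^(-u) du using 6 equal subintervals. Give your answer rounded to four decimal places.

10.6965

Δu = (-1 − (-2.5))/6 = 0.25.
Left endpoints: -2.5, -2.25, -2, -1.75, -1.5, -1.25.
f(-2.5) ≈ 12.1825, f(-2.25) ≈ 9.4877, f(-2) ≈ 7.3891, f(-1.75) ≈ 5.7546, f(-1.5) ≈ 4.4817, f(-1.25) ≈ 3.4903.
Sum = Δu · [f(-2.5) + f(-2.25) + f(-2) + ...].
Sum ≈ 10.6965.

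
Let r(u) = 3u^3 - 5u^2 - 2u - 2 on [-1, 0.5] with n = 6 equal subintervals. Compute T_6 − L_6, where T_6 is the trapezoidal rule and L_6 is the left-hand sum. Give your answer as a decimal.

T_6 = -4.94140625.
L_6 = -5.45703125.
T_6 − L_6 = 0.515625.

0.515625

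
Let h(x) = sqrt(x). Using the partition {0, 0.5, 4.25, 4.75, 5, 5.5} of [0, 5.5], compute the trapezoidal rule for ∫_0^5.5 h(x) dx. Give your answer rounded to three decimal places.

8.126

Subinterval widths: 0.5, 3.75, 0.5, 0.25, 0.5.
h(0) ≈ 0.000, h(0.5) ≈ 0.707, h(4.25) ≈ 2.062, h(4.75) ≈ 2.179, h(5) ≈ 2.236, h(5.5) ≈ 2.345.
On each subinterval the trapezoid contributes (Δx_i/2)·[h(x_{i-1}) + h(x_i)].
Sum ≈ 8.126.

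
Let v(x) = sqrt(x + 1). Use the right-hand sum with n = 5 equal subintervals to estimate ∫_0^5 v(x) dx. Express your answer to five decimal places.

Δx = (5 − 0)/5 = 1.
Right endpoints: 1, 2, 3, 4, 5.
v(1) ≈ 1.41421, v(2) ≈ 1.73205, v(3) ≈ 2.00000, v(4) ≈ 2.23607, v(5) ≈ 2.44949.
Sum = Δx · [v(1) + v(2) + v(3) + v(4) + v(5)].
Sum ≈ 9.83182.

9.83182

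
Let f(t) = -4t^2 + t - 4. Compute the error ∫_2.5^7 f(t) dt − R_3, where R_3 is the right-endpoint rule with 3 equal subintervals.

131.625

Exact integral: ∫_2.5^7 f(t) dt = -433.125.
R_3 = -564.75.
Error = -433.125 − (-564.75) = 131.625.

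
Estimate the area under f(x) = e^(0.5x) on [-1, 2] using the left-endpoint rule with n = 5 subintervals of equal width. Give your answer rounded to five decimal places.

Δx = (2 − (-1))/5 = 0.6.
Left endpoints: -1, -0.4, 0.2, 0.8, 1.4.
f(-1) ≈ 0.60653, f(-0.4) ≈ 0.81873, f(0.2) ≈ 1.10517, f(0.8) ≈ 1.49182, f(1.4) ≈ 2.01375.
Sum = Δx · [f(-1) + f(-0.4) + f(0.2) + f(0.8) + f(1.4)].
Sum ≈ 3.62161.

3.62161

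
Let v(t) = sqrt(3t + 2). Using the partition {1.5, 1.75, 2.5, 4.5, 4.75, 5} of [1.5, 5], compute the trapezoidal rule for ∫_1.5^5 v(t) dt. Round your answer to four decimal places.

Subinterval widths: 0.25, 0.75, 2, 0.25, 0.25.
v(1.5) ≈ 2.5495, v(1.75) ≈ 2.6926, v(2.5) ≈ 3.0822, v(4.5) ≈ 3.9370, v(4.75) ≈ 4.0311, v(5) ≈ 4.1231.
On each subinterval the trapezoid contributes (Δt_i/2)·[v(t_{i-1}) + v(t_i)].
Sum ≈ 11.8553.

11.8553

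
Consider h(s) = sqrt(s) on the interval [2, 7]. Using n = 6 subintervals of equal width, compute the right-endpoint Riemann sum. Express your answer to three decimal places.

Δs = (7 − 2)/6 = 5/6.
Right endpoints: 17/6, 11/3, 4.5, 16/3, 37/6, 7.
h(17/6) ≈ 1.683, h(11/3) ≈ 1.915, h(4.5) ≈ 2.121, h(16/3) ≈ 2.309, h(37/6) ≈ 2.483, h(7) ≈ 2.646.
Sum = Δs · [h(17/6) + h(11/3) + h(4.5) + ...].
Sum ≈ 10.965.

10.965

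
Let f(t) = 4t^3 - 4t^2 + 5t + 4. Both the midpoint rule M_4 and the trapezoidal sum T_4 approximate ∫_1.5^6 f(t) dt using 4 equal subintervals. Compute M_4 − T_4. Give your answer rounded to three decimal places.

M_4 ≈ 1090.35352.
T_4 = 1148.73046875.
M_4 − T_4 ≈ -58.377.

-58.377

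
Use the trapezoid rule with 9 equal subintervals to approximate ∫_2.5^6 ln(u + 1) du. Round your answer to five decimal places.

5.73490

Δu = (6 − 2.5)/9 = 7/18.
f(2.5) ≈ 1.25276, f(26/9) ≈ 1.35812, f(59/18) ≈ 1.45343, f(11/3) ≈ 1.54045, f(73/18) ≈ 1.62049, f(40/9) ≈ 1.69460, f(29/6) ≈ 1.76359, f(47/9) ≈ 1.82813, f(101/18) ≈ 1.88875, f(6) ≈ 1.94591.
T_9 = (Δu/2)·[f(u_0) + 2f(u_1) + ... + 2f(u_{8}) + f(u_9)].
Sum ≈ 5.73490.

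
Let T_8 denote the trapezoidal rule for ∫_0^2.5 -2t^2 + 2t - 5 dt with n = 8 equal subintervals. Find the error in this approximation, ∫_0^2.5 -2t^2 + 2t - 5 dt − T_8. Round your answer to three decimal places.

0.081

Exact integral: ∫_0^2.5 f(t) dt ≈ -16.66667.
T_8 ≈ -16.74805.
Error ≈ -16.66667 − (-16.74805) ≈ 0.081.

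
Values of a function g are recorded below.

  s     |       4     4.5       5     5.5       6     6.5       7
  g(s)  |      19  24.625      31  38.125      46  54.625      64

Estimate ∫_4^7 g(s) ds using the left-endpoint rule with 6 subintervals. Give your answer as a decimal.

Δs = 0.5.
Sum = 0.5·[19 + 24.625 + 31 + 38.125 + 46 + 54.625] = 106.6875.

106.6875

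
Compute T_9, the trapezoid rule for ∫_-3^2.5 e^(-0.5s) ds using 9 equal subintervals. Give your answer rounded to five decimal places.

8.45555

Δs = (2.5 − (-3))/9 = 11/18.
f(-3) ≈ 4.48169, f(-43/18) ≈ 3.30172, f(-16/9) ≈ 2.43243, f(-7/6) ≈ 1.79200, f(-5/9) ≈ 1.32019, f(1/18) ≈ 0.97260, f(2/3) ≈ 0.71653, f(23/18) ≈ 0.52788, f(17/9) ≈ 0.38890, f(2.5) ≈ 0.28650.
T_9 = (Δs/2)·[f(s_0) + 2f(s_1) + ... + 2f(s_{8}) + f(s_9)].
Sum ≈ 8.45555.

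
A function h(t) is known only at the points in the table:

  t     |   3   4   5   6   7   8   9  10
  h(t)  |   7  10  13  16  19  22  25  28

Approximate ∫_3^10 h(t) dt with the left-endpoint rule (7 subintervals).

112

Δt = 1.
Sum = 1·[7 + 10 + 13 + 16 + 19 + 22 + 25] = 112.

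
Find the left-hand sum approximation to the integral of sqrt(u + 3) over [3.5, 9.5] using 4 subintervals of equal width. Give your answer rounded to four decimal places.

Δu = (9.5 − 3.5)/4 = 1.5.
Left endpoints: 3.5, 5, 6.5, 8.
f(3.5) ≈ 2.5495, f(5) ≈ 2.8284, f(6.5) ≈ 3.0822, f(8) ≈ 3.3166.
Sum = Δu · [f(3.5) + f(5) + f(6.5) + f(8)].
Sum ≈ 17.6652.

17.6652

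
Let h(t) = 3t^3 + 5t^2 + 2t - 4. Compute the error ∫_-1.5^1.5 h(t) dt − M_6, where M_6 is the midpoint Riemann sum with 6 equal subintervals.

Exact integral: ∫_-1.5^1.5 h(t) dt = -0.75.
M_6 = -1.0625.
Error = -0.75 − (-1.0625) = 0.3125.

0.3125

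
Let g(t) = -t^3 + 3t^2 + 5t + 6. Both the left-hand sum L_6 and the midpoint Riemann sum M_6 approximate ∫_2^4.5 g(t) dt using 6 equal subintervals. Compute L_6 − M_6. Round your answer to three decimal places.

L_6 ≈ 44.30339.
M_6 ≈ 40.47852.
L_6 − M_6 ≈ 3.825.

3.825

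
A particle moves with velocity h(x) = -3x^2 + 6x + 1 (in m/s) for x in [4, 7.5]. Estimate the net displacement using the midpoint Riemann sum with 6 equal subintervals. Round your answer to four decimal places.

-233.3273

Δx = (7.5 − 4)/6 = 7/12.
Midpoints: 103/24, 4.875, 131/24, 145/24, 6.625, 173/24.
h(103/24) = -5473/192, h(4.875) = -41.046875, h(131/24) = -10681/192, h(145/24) = -13873/192, h(6.625) = -90.921875, h(173/24) = -21433/192.
Sum = Δx · [h(103/24) + h(4.875) + h(131/24) + ...].
Sum ≈ -233.3273.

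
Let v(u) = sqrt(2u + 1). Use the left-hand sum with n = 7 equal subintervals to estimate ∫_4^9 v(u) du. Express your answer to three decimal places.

Δu = (9 − 4)/7 = 5/7.
Left endpoints: 4, 33/7, 38/7, 43/7, 48/7, 53/7, 58/7.
v(4) ≈ 3.000, v(33/7) ≈ 3.229, v(38/7) ≈ 3.443, v(43/7) ≈ 3.645, v(48/7) ≈ 3.836, v(53/7) ≈ 4.018, v(58/7) ≈ 4.192.
Sum = Δu · [v(4) + v(33/7) + v(38/7) + ...].
Sum ≈ 18.117.

18.117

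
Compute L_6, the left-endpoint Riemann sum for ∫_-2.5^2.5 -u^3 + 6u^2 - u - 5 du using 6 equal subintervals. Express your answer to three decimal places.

56.076

Δu = (2.5 − (-2.5))/6 = 5/6.
Left endpoints: -2.5, -5/3, -5/6, 0, 5/6, 5/3.
f(-2.5) = 50.625, f(-5/3) = 485/27, f(-5/6) = 125/216, f(0) = -5, f(5/6) = -485/216, f(5/3) = 145/27.
Sum = Δu · [f(-2.5) + f(-5/3) + f(-5/6) + ...].
Sum ≈ 56.076.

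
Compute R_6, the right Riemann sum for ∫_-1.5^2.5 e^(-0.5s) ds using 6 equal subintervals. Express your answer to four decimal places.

Δs = (2.5 − (-1.5))/6 = 2/3.
Right endpoints: -5/6, -1/6, 0.5, 7/6, 11/6, 2.5.
f(-5/6) ≈ 1.5169, f(-1/6) ≈ 1.0869, f(0.5) ≈ 0.7788, f(7/6) ≈ 0.5580, f(11/6) ≈ 0.3998, f(2.5) ≈ 0.2865.
Sum = Δs · [f(-5/6) + f(-1/6) + f(0.5) + ...].
Sum ≈ 3.0847.

3.0847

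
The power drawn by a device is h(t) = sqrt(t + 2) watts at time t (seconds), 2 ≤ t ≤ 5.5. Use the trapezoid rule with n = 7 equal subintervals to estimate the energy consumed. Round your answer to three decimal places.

8.358

Δt = (5.5 − 2)/7 = 0.5.
h(2) ≈ 2.000, h(2.5) ≈ 2.121, h(3) ≈ 2.236, h(3.5) ≈ 2.345, h(4) ≈ 2.449, h(4.5) ≈ 2.550, h(5) ≈ 2.646, h(5.5) ≈ 2.739.
T_7 = (Δt/2)·[h(t_0) + 2h(t_1) + ... + 2h(t_{6}) + h(t_7)].
Sum ≈ 8.358.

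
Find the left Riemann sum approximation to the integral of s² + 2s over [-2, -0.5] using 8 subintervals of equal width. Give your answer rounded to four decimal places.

-1.0459

Δs = (-0.5 − (-2))/8 = 0.1875.
Left endpoints: -2, -1.8125, -1.625, -1.4375, -1.25, -1.0625, -0.875, -0.6875.
f(-2) = 0, f(-1.8125) = -0.33984375, f(-1.625) = -0.609375, f(-1.4375) = -0.80859375, f(-1.25) = -0.9375, f(-1.0625) = -0.99609375, f(-0.875) = -0.984375, f(-0.6875) = -0.90234375.
Sum = Δs · [f(-2) + f(-1.8125) + f(-1.625) + ...].
Sum ≈ -1.0459.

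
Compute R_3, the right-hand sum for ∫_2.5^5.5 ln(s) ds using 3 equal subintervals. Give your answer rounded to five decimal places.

Δs = (5.5 − 2.5)/3 = 1.
Right endpoints: 3.5, 4.5, 5.5.
f(3.5) ≈ 1.25276, f(4.5) ≈ 1.50408, f(5.5) ≈ 1.70475.
Sum = Δs · [f(3.5) + f(4.5) + f(5.5)].
Sum ≈ 4.46159.

4.46159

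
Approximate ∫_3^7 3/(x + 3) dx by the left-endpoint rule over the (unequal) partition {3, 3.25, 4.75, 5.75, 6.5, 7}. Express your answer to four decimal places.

Subinterval widths: 0.25, 1.5, 1, 0.75, 0.5.
Left endpoints: 3, 3.25, 4.75, 5.75, 6.5.
f(3) = 0.5, f(3.25) = 0.48, f(4.75) = 12/31, f(5.75) = 12/35, f(6.5) = 6/19.
Sum = Σ Δx_i · f(x_i).
Sum ≈ 1.6471.

1.6471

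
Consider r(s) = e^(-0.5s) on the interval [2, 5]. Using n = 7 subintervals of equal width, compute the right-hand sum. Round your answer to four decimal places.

Δs = (5 − 2)/7 = 3/7.
Right endpoints: 17/7, 20/7, 23/7, 26/7, 29/7, 32/7, 5.
r(17/7) ≈ 0.2969, r(20/7) ≈ 0.2397, r(23/7) ≈ 0.1934, r(26/7) ≈ 0.1561, r(29/7) ≈ 0.1260, r(32/7) ≈ 0.1017, r(5) ≈ 0.0821.
Sum = Δs · [r(17/7) + r(20/7) + r(23/7) + ...].
Sum ≈ 0.5125.

0.5125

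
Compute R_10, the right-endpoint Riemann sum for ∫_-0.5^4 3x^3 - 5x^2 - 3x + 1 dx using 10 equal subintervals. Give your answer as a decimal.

Δx = (4 − (-0.5))/10 = 0.45.
Right endpoints: -0.05, 0.4, 0.85, 1.3, 1.75, 2.2, 2.65, 3.1, 3.55, 4.
f(-0.05) = 1.137125, f(0.4) = -0.808, f(0.85) = -3.320125, f(1.3) = -4.759, f(1.75) = -3.484375, f(2.2) = 2.144, f(2.65) = 13.766375, f(3.1) = 33.023, f(3.55) = 61.554125, f(4) = 101.
Sum = Δx · [f(-0.05) + f(0.4) + f(0.85) + ...].
Sum = 90.11390625.

90.11390625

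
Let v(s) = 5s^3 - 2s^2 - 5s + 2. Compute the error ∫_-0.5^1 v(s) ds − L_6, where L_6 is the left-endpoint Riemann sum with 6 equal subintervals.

Exact integral: ∫_-0.5^1 v(s) ds = 1.546875.
L_6 = 1.99609375.
Error = 1.546875 − 1.99609375 = -0.44921875.

-0.44921875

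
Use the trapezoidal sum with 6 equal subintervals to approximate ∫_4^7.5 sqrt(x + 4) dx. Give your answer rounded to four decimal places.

10.9132

Δx = (7.5 − 4)/6 = 7/12.
f(4) ≈ 2.8284, f(55/12) ≈ 2.9297, f(31/6) ≈ 3.0277, f(5.75) ≈ 3.1225, f(19/3) ≈ 3.2146, f(83/12) ≈ 3.3040, f(7.5) ≈ 3.3912.
T_6 = (Δx/2)·[f(x_0) + 2f(x_1) + ... + 2f(x_{5}) + f(x_6)].
Sum ≈ 10.9132.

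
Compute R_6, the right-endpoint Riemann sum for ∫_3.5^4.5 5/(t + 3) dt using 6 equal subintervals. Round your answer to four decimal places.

0.7070

Δt = (4.5 − 3.5)/6 = 1/6.
Right endpoints: 11/3, 23/6, 4, 25/6, 13/3, 4.5.
f(11/3) = 0.75, f(23/6) = 30/41, f(4) = 5/7, f(25/6) = 30/43, f(13/3) = 15/22, f(4.5) = 2/3.
Sum = Δt · [f(11/3) + f(23/6) + f(4) + ...].
Sum ≈ 0.7070.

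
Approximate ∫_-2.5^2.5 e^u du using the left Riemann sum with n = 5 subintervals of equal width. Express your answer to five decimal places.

Δu = (2.5 − (-2.5))/5 = 1.
Left endpoints: -2.5, -1.5, -0.5, 0.5, 1.5.
f(-2.5) ≈ 0.08208, f(-1.5) ≈ 0.22313, f(-0.5) ≈ 0.60653, f(0.5) ≈ 1.64872, f(1.5) ≈ 4.48169.
Sum = Δu · [f(-2.5) + f(-1.5) + f(-0.5) + f(0.5) + f(1.5)].
Sum ≈ 7.04216.

7.04216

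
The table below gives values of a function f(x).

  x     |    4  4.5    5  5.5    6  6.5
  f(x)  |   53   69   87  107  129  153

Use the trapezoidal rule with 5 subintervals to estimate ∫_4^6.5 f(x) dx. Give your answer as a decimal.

247.5

Δx = 0.5.
T_5 = (0.5/2)·[53 + 2·69 + 2·87 + 2·107 + 2·129 + 153] = 247.5.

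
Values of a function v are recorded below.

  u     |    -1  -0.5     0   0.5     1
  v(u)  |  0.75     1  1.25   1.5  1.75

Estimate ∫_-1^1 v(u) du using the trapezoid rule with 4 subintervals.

Δu = 0.5.
T_4 = (0.5/2)·[0.75 + 2·1 + 2·1.25 + 2·1.5 + 1.75] = 2.5.

2.5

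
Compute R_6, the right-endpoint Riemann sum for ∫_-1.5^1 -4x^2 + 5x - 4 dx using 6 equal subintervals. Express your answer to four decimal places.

-15.6019

Δx = (1 − (-1.5))/6 = 5/12.
Right endpoints: -13/12, -2/3, -0.25, 1/6, 7/12, 1.
f(-13/12) = -127/9, f(-2/3) = -82/9, f(-0.25) = -5.5, f(1/6) = -59/18, f(7/12) = -22/9, f(1) = -3.
Sum = Δx · [f(-13/12) + f(-2/3) + f(-0.25) + ...].
Sum ≈ -15.6019.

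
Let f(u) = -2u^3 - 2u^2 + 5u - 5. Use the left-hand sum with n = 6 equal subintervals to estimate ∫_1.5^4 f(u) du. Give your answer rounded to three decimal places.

Δu = (4 − 1.5)/6 = 5/12.
Left endpoints: 1.5, 23/12, 7/3, 2.75, 19/6, 43/12.
f(1.5) = -8.75, f(23/12) = -14555/864, f(7/3) = -800/27, f(2.75) = -47.96875, f(19/6) = -7855/108, f(43/12) = -90535/864.
Sum = Δu · [f(1.5) + f(23/12) + f(7/3) + ...].
Sum ≈ -116.963.

-116.963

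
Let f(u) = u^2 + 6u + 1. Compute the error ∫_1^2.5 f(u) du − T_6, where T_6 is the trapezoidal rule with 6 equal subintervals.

-0.015625

Exact integral: ∫_1^2.5 f(u) du = 22.125.
T_6 = 22.140625.
Error = 22.125 − 22.140625 = -0.015625.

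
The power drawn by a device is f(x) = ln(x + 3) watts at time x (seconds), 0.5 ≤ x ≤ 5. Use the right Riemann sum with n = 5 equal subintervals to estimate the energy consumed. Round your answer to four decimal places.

8.1121

Δx = (5 − 0.5)/5 = 0.9.
Right endpoints: 1.4, 2.3, 3.2, 4.1, 5.
f(1.4) ≈ 1.4816, f(2.3) ≈ 1.6677, f(3.2) ≈ 1.8245, f(4.1) ≈ 1.9601, f(5) ≈ 2.0794.
Sum = Δx · [f(1.4) + f(2.3) + f(3.2) + f(4.1) + f(5)].
Sum ≈ 8.1121.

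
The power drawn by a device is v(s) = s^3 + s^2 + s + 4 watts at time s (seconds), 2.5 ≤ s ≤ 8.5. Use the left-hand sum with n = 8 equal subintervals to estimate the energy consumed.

Δs = (8.5 − 2.5)/8 = 0.75.
Left endpoints: 2.5, 3.25, 4, 4.75, 5.5, 6.25, 7, 7.75.
v(2.5) = 28.375, v(3.25) = 52.140625, v(4) = 88, v(4.75) = 138.484375, v(5.5) = 206.125, v(6.25) = 293.453125, v(7) = 403, v(7.75) = 537.296875.
Sum = Δs · [v(2.5) + v(3.25) + v(4) + ...].
Sum = 1310.15625.

1310.15625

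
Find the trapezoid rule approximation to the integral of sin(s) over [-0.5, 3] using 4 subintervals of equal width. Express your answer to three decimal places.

1.747

Δs = (3 − (-0.5))/4 = 0.875.
f(-0.5) ≈ -0.479, f(0.375) ≈ 0.366, f(1.25) ≈ 0.949, f(2.125) ≈ 0.850, f(3) ≈ 0.141.
T_4 = (Δs/2)·[f(s_0) + 2f(s_1) + 2f(s_2) + 2f(s_3) + f(s_4)].
Sum ≈ 1.747.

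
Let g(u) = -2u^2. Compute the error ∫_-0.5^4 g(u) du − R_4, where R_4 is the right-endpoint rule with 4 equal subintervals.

Exact integral: ∫_-0.5^4 g(u) du = -42.75.
R_4 = -62.3671875.
Error = -42.75 − (-62.3671875) = 19.6171875.

19.6171875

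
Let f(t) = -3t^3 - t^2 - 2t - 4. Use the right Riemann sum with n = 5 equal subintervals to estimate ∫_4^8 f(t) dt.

-3676.8

Δt = (8 − 4)/5 = 0.8.
Right endpoints: 4.8, 5.6, 6.4, 7.2, 8.
f(4.8) = -368.416, f(5.6) = -573.408, f(6.4) = -844.192, f(7.2) = -1189.984, f(8) = -1620.
Sum = Δt · [f(4.8) + f(5.6) + f(6.4) + f(7.2) + f(8)].
Sum = -3676.8.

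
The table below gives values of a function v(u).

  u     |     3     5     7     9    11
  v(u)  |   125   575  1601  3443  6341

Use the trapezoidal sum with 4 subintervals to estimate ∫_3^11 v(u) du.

17704

Δu = 2.
T_4 = (2/2)·[125 + 2·575 + 2·1601 + 2·3443 + 6341] = 17704.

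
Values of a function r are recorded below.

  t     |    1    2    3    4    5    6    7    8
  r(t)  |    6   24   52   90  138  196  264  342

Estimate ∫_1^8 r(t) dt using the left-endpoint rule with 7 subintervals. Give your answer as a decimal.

770

Δt = 1.
Sum = 1·[6 + 24 + 52 + 90 + 138 + 196 + 264] = 770.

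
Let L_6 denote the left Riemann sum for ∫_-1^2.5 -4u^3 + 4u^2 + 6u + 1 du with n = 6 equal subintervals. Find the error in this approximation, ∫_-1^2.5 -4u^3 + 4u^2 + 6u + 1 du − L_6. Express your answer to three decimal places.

-6.153

Exact integral: ∫_-1^2.5 f(u) du ≈ 3.35417.
L_6 ≈ 9.50752.
Error ≈ 3.35417 − 9.50752 ≈ -6.153.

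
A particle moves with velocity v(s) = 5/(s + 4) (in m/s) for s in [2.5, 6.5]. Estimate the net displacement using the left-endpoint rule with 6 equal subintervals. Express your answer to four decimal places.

Δs = (6.5 − 2.5)/6 = 2/3.
Left endpoints: 2.5, 19/6, 23/6, 4.5, 31/6, 35/6.
v(2.5) = 10/13, v(19/6) = 30/43, v(23/6) = 30/47, v(4.5) = 10/17, v(31/6) = 6/11, v(35/6) = 30/59.
Sum = Δs · [v(2.5) + v(19/6) + v(23/6) + ...].
Sum ≈ 2.4982.

2.4982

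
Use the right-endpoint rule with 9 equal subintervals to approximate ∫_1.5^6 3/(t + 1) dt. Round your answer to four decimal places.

2.9047

Δt = (6 − 1.5)/9 = 0.5.
Right endpoints: 2, 2.5, 3, 3.5, 4, 4.5, 5, 5.5, 6.
f(2) = 1, f(2.5) = 6/7, f(3) = 0.75, f(3.5) = 2/3, f(4) = 0.6, f(4.5) = 6/11, f(5) = 0.5, f(5.5) = 6/13, f(6) = 3/7.
Sum = Δt · [f(2) + f(2.5) + f(3) + ...].
Sum ≈ 2.9047.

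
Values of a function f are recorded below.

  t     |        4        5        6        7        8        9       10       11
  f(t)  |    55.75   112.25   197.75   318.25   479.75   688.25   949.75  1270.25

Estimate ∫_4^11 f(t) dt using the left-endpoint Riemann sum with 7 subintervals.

2801.75

Δt = 1.
Sum = 1·[55.75 + 112.25 + 197.75 + 318.25 + 479.75 + 688.25 + 949.75] = 2801.75.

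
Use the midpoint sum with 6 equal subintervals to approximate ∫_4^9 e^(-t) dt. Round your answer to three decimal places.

0.018

Δt = (9 − 4)/6 = 5/6.
Midpoints: 53/12, 5.25, 73/12, 83/12, 7.75, 103/12.
f(53/12) ≈ 0.012, f(5.25) ≈ 0.005, f(73/12) ≈ 0.002, f(83/12) ≈ 0.001, f(7.75) ≈ 0.000, f(103/12) ≈ 0.000.
Sum = Δt · [f(53/12) + f(5.25) + f(73/12) + ...].
Sum ≈ 0.018.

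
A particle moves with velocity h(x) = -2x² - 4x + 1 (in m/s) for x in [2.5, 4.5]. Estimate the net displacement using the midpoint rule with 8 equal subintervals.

-76.3125

Δx = (4.5 − 2.5)/8 = 0.25.
Midpoints: 2.625, 2.875, 3.125, 3.375, 3.625, 3.875, 4.125, 4.375.
h(2.625) = -23.28125, h(2.875) = -27.03125, h(3.125) = -31.03125, h(3.375) = -35.28125, h(3.625) = -39.78125, h(3.875) = -44.53125, h(4.125) = -49.53125, h(4.375) = -54.78125.
Sum = Δx · [h(2.625) + h(2.875) + h(3.125) + ...].
Sum = -76.3125.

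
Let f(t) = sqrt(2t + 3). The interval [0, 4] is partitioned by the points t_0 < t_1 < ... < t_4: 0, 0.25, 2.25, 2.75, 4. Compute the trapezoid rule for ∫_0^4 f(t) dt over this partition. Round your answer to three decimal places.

Subinterval widths: 0.25, 2, 0.5, 1.25.
f(0) ≈ 1.732, f(0.25) ≈ 1.871, f(2.25) ≈ 2.739, f(2.75) ≈ 2.915, f(4) ≈ 3.317.
On each subinterval the trapezoid contributes (Δt_i/2)·[f(t_{i-1}) + f(t_i)].
Sum ≈ 10.368.

10.368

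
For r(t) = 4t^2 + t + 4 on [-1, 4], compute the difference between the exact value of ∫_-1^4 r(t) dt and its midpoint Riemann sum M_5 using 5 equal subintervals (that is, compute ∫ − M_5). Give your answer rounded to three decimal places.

Exact integral: ∫_-1^4 r(t) dt ≈ 114.16667.
M_5 = 112.5.
Error ≈ 114.16667 − 112.5 ≈ 1.667.

1.667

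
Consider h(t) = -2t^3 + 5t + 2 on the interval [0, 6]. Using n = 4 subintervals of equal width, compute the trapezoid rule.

-586.5

Δt = (6 − 0)/4 = 1.5.
h(0) = 2, h(1.5) = 2.75, h(3) = -37, h(4.5) = -157.75, h(6) = -400.
T_4 = (Δt/2)·[h(t_0) + 2h(t_1) + 2h(t_2) + 2h(t_3) + h(t_4)].
Sum = -586.5.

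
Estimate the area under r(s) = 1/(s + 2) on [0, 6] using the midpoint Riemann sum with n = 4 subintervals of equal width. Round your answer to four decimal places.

1.3662

Δs = (6 − 0)/4 = 1.5.
Midpoints: 0.75, 2.25, 3.75, 5.25.
r(0.75) = 4/11, r(2.25) = 4/17, r(3.75) = 4/23, r(5.25) = 4/29.
Sum = Δs · [r(0.75) + r(2.25) + r(3.75) + r(5.25)].
Sum ≈ 1.3662.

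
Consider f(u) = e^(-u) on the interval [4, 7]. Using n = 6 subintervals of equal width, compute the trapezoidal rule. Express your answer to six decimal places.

Δu = (7 − 4)/6 = 0.5.
f(4) ≈ 0.018316, f(4.5) ≈ 0.011109, f(5) ≈ 0.006738, f(5.5) ≈ 0.004087, f(6) ≈ 0.002479, f(6.5) ≈ 0.001503, f(7) ≈ 0.000912.
T_6 = (Δu/2)·[f(u_0) + 2f(u_1) + ... + 2f(u_{5}) + f(u_6)].
Sum ≈ 0.017765.

0.017765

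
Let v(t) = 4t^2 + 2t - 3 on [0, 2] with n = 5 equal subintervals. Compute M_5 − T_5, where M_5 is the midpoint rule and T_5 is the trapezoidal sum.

M_5 = 8.56.
T_5 = 8.88.
M_5 − T_5 = -0.32.

-0.32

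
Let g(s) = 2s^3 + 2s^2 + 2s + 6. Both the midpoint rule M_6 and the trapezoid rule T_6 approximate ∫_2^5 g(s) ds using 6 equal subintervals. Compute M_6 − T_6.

-4.3125

M_6 = 420.0625.
T_6 = 424.375.
M_6 − T_6 = -4.3125.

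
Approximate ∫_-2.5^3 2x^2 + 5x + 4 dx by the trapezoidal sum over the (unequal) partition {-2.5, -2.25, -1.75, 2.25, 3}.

78.8125

Subinterval widths: 0.25, 0.5, 4, 0.75.
f(-2.5) = 4, f(-2.25) = 2.875, f(-1.75) = 1.375, f(2.25) = 25.375, f(3) = 37.
On each subinterval the trapezoid contributes (Δx_i/2)·[f(x_{i-1}) + f(x_i)].
Sum = 78.8125.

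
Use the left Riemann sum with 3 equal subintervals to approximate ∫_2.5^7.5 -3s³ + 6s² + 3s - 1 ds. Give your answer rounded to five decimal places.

-798.40278

Δs = (7.5 − 2.5)/3 = 5/3.
Left endpoints: 2.5, 25/6, 35/6.
f(2.5) = -2.875, f(25/6) = -7297/72, f(35/6) = -26987/72.
Sum = Δs · [f(2.5) + f(25/6) + f(35/6)].
Sum ≈ -798.40278.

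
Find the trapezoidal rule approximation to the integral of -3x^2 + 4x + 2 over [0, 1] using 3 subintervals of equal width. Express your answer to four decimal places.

Δx = (1 − 0)/3 = 1/3.
f(0) = 2, f(1/3) = 3, f(2/3) = 10/3, f(1) = 3.
T_3 = (Δx/2)·[f(x_0) + 2f(x_1) + 2f(x_2) + f(x_3)].
Sum ≈ 2.9444.

2.9444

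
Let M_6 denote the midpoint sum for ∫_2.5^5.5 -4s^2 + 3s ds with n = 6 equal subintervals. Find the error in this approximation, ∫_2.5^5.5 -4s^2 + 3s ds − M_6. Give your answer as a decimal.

-0.25

Exact integral: ∫_2.5^5.5 f(s) ds = -165.
M_6 = -164.75.
Error = -165 − (-164.75) = -0.25.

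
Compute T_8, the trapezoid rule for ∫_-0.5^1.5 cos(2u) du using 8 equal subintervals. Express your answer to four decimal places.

Δu = (1.5 − (-0.5))/8 = 0.25.
f(-0.5) ≈ 0.5403, f(-0.25) ≈ 0.8776, f(0) ≈ 1.0000, f(0.25) ≈ 0.8776, f(0.5) ≈ 0.5403, f(0.75) ≈ 0.0707, f(1) ≈ -0.4161, f(1.25) ≈ -0.8011, f(1.5) ≈ -0.9900.
T_8 = (Δu/2)·[f(u_0) + 2f(u_1) + ... + 2f(u_{7}) + f(u_8)].
Sum ≈ 0.4810.

0.4810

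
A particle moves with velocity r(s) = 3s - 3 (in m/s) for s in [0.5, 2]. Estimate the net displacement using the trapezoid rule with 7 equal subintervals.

Δs = (2 − 0.5)/7 = 3/14.
r(0.5) = -1.5, r(5/7) = -6/7, r(13/14) = -3/14, r(8/7) = 3/7, r(19/14) = 15/14, r(11/7) = 12/7, r(25/14) = 33/14, r(2) = 3.
T_7 = (Δs/2)·[r(s_0) + 2r(s_1) + ... + 2r(s_{6}) + r(s_7)].
Sum = 1.125.

1.125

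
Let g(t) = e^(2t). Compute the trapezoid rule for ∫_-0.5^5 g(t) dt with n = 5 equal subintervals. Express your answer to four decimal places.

Δt = (5 − (-0.5))/5 = 1.1.
g(-0.5) ≈ 0.3679, g(0.6) ≈ 3.3201, g(1.7) ≈ 29.9641, g(2.8) ≈ 270.4264, g(3.9) ≈ 2440.6020, g(5) ≈ 22026.4658.
T_5 = (Δt/2)·[g(t_0) + 2g(t_1) + ... + 2g(t_{4}) + g(t_5)].
Sum ≈ 15133.5024.

15133.5024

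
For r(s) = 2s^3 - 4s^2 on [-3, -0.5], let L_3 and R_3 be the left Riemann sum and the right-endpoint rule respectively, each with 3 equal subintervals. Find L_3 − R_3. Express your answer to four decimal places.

-73.9583

L_3 ≈ -117.476852.
R_3 ≈ -43.518519.
L_3 − R_3 ≈ -73.9583.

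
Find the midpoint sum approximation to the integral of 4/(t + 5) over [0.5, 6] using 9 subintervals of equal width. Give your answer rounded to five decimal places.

2.77105

Δt = (6 − 0.5)/9 = 11/18.
Midpoints: 29/36, 17/12, 73/36, 95/36, 3.25, 139/36, 161/36, 61/12, 205/36.
f(29/36) = 144/209, f(17/12) = 48/77, f(73/36) = 144/253, f(95/36) = 144/275, f(3.25) = 16/33, f(139/36) = 144/319, f(161/36) = 144/341, f(61/12) = 48/121, f(205/36) = 144/385.
Sum = Δt · [f(29/36) + f(17/12) + f(73/36) + ...].
Sum ≈ 2.77105.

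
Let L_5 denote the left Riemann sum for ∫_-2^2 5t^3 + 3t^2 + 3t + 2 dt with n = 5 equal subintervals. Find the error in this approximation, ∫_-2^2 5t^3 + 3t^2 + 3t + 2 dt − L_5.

Exact integral: ∫_-2^2 f(t) dt = 24.
L_5 = -11.52.
Error = 24 − (-11.52) = 35.52.

35.52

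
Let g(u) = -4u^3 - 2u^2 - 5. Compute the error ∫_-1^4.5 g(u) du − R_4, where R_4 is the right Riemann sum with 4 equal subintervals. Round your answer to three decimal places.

Exact integral: ∫_-1^4.5 g(u) du ≈ -497.97917.
R_4 = -817.65234375.
Error ≈ -497.97917 − (-817.65234375) ≈ 319.673.

319.673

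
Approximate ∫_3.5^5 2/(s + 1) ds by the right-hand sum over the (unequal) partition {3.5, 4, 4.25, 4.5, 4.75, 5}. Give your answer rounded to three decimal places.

0.556

Subinterval widths: 0.5, 0.25, 0.25, 0.25, 0.25.
Right endpoints: 4, 4.25, 4.5, 4.75, 5.
f(4) = 0.4, f(4.25) = 8/21, f(4.5) = 4/11, f(4.75) = 8/23, f(5) = 1/3.
Sum = Σ Δs_i · f(s_i).
Sum ≈ 0.556.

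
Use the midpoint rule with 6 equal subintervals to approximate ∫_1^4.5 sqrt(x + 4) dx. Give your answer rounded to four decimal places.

9.0682

Δx = (4.5 − 1)/6 = 7/12.
Midpoints: 31/24, 1.875, 59/24, 73/24, 3.625, 101/24.
f(31/24) ≈ 2.3004, f(1.875) ≈ 2.4238, f(59/24) ≈ 2.5413, f(73/24) ≈ 2.6536, f(3.625) ≈ 2.7613, f(101/24) ≈ 2.8650.
Sum = Δx · [f(31/24) + f(1.875) + f(59/24) + ...].
Sum ≈ 9.0682.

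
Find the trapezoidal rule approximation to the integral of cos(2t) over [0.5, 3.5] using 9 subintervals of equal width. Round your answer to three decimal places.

-0.089

Δt = (3.5 − 0.5)/9 = 1/3.
f(0.5) ≈ 0.540, f(5/6) ≈ -0.096, f(7/6) ≈ -0.691, f(1.5) ≈ -0.990, f(11/6) ≈ -0.865, f(13/6) ≈ -0.370, f(2.5) ≈ 0.284, f(17/6) ≈ 0.816, f(19/6) ≈ 0.999, f(3.5) ≈ 0.754.
T_9 = (Δt/2)·[f(t_0) + 2f(t_1) + ... + 2f(t_{8}) + f(t_9)].
Sum ≈ -0.089.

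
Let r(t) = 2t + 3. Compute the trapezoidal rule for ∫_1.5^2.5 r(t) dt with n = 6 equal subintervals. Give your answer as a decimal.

7

Δt = (2.5 − 1.5)/6 = 1/6.
r(1.5) = 6, r(5/3) = 19/3, r(11/6) = 20/3, r(2) = 7, r(13/6) = 22/3, r(7/3) = 23/3, r(2.5) = 8.
T_6 = (Δt/2)·[r(t_0) + 2r(t_1) + ... + 2r(t_{5}) + r(t_6)].
Sum = 7.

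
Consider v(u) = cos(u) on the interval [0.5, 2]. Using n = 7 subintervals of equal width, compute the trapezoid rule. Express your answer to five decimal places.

0.42823

Δu = (2 − 0.5)/7 = 3/14.
v(0.5) ≈ 0.87758, v(5/7) ≈ 0.75556, v(13/14) ≈ 0.59898, v(8/7) ≈ 0.41500, v(19/14) ≈ 0.21203, v(11/7) ≈ -0.00063, v(25/14) ≈ -0.21327, v(2) ≈ -0.41615.
T_7 = (Δu/2)·[v(u_0) + 2v(u_1) + ... + 2v(u_{6}) + v(u_7)].
Sum ≈ 0.42823.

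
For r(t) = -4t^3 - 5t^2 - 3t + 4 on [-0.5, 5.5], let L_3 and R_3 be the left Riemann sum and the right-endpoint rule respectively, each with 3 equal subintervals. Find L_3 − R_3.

1668

L_3 = -519.5.
R_3 = -2187.5.
L_3 − R_3 = 1668.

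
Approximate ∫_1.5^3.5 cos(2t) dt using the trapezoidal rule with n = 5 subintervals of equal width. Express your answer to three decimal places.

0.244

Δt = (3.5 − 1.5)/5 = 0.4.
f(1.5) ≈ -0.990, f(1.9) ≈ -0.791, f(2.3) ≈ -0.112, f(2.7) ≈ 0.635, f(3.1) ≈ 0.997, f(3.5) ≈ 0.754.
T_5 = (Δt/2)·[f(t_0) + 2f(t_1) + ... + 2f(t_{4}) + f(t_5)].
Sum ≈ 0.244.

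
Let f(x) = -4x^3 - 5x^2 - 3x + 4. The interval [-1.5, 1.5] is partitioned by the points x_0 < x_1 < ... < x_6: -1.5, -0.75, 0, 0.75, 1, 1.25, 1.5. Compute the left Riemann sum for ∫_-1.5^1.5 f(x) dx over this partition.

Subinterval widths: 0.75, 0.75, 0.75, 0.25, 0.25, 0.25.
Left endpoints: -1.5, -0.75, 0, 0.75, 1, 1.25.
f(-1.5) = 10.75, f(-0.75) = 5.125, f(0) = 4, f(0.75) = -2.75, f(1) = -8, f(1.25) = -15.375.
Sum = Σ Δx_i · f(x_i).
Sum = 8.375.

8.375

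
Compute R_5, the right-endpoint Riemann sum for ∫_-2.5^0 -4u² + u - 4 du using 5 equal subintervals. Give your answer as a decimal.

Δu = (0 − (-2.5))/5 = 0.5.
Right endpoints: -2, -1.5, -1, -0.5, 0.
f(-2) = -22, f(-1.5) = -14.5, f(-1) = -9, f(-0.5) = -5.5, f(0) = -4.
Sum = Δu · [f(-2) + f(-1.5) + f(-1) + f(-0.5) + f(0)].
Sum = -27.5.

-27.5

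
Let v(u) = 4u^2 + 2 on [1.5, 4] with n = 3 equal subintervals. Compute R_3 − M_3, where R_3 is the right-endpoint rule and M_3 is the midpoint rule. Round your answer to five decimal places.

24.65278

R_3 ≈ 109.9074074.
M_3 ≈ 85.2546296.
R_3 − M_3 ≈ 24.65278.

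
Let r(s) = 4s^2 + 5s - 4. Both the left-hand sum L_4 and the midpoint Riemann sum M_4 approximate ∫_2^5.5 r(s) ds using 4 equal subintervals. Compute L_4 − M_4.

L_4 = 210.984375.
M_4 = 261.8984375.
L_4 − M_4 = -50.9140625.

-50.9140625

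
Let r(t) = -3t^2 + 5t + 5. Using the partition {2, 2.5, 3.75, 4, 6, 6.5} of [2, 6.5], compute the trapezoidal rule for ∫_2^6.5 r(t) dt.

Subinterval widths: 0.5, 1.25, 0.25, 2, 0.5.
r(2) = 3, r(2.5) = -1.25, r(3.75) = -18.4375, r(4) = -23, r(6) = -73, r(6.5) = -89.25.
On each subinterval the trapezoid contributes (Δt_i/2)·[r(t_{i-1}) + r(t_i)].
Sum = -153.609375.

-153.609375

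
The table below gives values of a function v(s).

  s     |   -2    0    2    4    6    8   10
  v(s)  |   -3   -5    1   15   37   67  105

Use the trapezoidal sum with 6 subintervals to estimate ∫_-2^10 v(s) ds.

332

Δs = 2.
T_6 = (2/2)·[(-3) + 2·(-5) + 2·1 + 2·15 + 2·37 + 2·67 + 105] = 332.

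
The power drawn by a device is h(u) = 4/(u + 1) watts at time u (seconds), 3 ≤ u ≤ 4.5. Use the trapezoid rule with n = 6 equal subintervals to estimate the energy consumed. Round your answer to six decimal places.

Δu = (4.5 − 3)/6 = 0.25.
h(3) = 1, h(3.25) = 16/17, h(3.5) = 8/9, h(3.75) = 16/19, h(4) = 0.8, h(4.25) = 16/21, h(4.5) = 8/11.
T_6 = (Δu/2)·[h(u_0) + 2h(u_1) + ... + 2h(u_{5}) + h(u_6)].
Sum ≈ 1.274428.

1.274428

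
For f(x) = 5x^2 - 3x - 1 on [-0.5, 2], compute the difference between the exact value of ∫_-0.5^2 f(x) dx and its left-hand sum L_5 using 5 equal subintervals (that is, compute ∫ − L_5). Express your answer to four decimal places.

2.2917

Exact integral: ∫_-0.5^2 f(x) dx ≈ 5.416667.
L_5 = 3.125.
Error ≈ 5.416667 − 3.125 ≈ 2.2917.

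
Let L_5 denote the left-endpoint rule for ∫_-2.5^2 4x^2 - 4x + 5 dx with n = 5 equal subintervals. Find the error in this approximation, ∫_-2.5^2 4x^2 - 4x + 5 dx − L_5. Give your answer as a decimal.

-14.58

Exact integral: ∫_-2.5^2 f(x) dx = 58.5.
L_5 = 73.08.
Error = 58.5 − 73.08 = -14.58.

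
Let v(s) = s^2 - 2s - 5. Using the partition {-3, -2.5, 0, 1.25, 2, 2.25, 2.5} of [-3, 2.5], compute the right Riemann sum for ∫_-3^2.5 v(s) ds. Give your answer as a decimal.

Subinterval widths: 0.5, 2.5, 1.25, 0.75, 0.25, 0.25.
Right endpoints: -2.5, 0, 1.25, 2, 2.25, 2.5.
v(-2.5) = 6.25, v(0) = -5, v(1.25) = -5.9375, v(2) = -5, v(2.25) = -4.4375, v(2.5) = -3.75.
Sum = Σ Δs_i · v(s_i).
Sum = -22.59375.

-22.59375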